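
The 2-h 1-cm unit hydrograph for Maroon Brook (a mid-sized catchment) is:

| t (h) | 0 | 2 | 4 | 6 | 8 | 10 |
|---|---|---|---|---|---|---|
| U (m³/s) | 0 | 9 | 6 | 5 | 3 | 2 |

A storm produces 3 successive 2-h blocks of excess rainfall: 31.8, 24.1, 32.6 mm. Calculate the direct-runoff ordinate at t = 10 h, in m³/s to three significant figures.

By discrete convolution, Q_j = Σ (P_i / 10 mm) · U_{j−i}.
At t = 10 h (j=5): Q = (31.8/10)·2 + (24.1/10)·3 + (32.6/10)·5 = 29.9 m³/s.

Q ≈ 29.9 m³/s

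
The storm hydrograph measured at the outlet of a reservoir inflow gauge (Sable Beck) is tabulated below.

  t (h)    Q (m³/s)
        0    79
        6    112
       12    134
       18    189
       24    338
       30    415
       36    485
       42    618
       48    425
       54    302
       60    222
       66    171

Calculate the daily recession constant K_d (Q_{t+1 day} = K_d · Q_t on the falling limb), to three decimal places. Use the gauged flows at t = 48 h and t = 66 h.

Between t = 48 h and t = 66 h the flow falls from 425 to 171 m³/s over 3×6 h = 18 h.
Per-interval ratio K = (171/425)^(1/3) = 0.7382; K_d = K^(24/6) = 0.297.

K_d ≈ 0.297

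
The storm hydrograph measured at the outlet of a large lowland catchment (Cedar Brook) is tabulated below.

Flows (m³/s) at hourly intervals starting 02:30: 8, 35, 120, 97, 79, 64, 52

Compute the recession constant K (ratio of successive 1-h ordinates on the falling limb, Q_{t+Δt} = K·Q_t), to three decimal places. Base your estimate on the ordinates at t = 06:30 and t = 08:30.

Using the recession-limb readings at t = 06:30 and t = 08:30: Q falls from 79 to 52 m³/s over 2 intervals.
K = (Q₂/Q₁)^(1/2) = (52/79)^(1/2) = 0.811.

K ≈ 0.811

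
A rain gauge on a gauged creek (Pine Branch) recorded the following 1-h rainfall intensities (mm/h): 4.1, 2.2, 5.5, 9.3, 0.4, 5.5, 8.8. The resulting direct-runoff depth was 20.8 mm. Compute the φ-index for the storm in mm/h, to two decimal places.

Only the 5 blocks with intensity above φ contribute runoff: 4.1, 5.5, 9.3, 5.5, 8.8 mm/h.
Σ(I−φ)·Δt = d  ⇒  (4.1+5.5+9.3+5.5+8.8 − 5φ)·1 = 20.8
φ = (33.20 − 20.8/1) / 5 = 2.48 mm/h.

φ ≈ 2.48 mm/h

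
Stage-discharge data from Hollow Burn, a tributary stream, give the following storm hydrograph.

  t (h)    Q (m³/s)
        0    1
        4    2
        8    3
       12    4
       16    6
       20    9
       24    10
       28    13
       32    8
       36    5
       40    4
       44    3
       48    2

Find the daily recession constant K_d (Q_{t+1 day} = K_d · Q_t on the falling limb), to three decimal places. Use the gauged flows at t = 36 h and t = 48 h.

K_d ≈ 0.160

Between t = 36 h and t = 48 h the flow falls from 5 to 2 m³/s over 3×4 h = 12 h.
Per-interval ratio K = (2/5)^(1/3) = 0.7368; K_d = K^(24/4) = 0.160.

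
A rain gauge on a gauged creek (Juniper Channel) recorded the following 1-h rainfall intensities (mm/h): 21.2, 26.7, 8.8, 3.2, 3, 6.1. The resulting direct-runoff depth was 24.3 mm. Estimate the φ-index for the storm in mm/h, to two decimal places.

φ ≈ 11.80 mm/h

Only the 2 blocks with intensity above φ contribute runoff: 21.2, 26.7 mm/h.
Σ(I−φ)·Δt = d  ⇒  (21.2+26.7 − 2φ)·1 = 24.3
φ = (47.90 − 24.3/1) / 2 = 11.80 mm/h.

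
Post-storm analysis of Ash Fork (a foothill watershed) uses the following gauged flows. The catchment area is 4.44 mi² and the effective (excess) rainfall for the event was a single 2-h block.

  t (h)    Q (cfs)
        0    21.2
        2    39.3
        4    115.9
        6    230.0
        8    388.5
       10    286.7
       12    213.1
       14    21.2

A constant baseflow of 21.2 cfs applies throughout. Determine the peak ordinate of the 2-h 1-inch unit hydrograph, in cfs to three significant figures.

Direct runoff: 0.0, 18.1, 94.7, 208.8, 367.3, 265.5, 191.9, 0.0 cfs; ΣQ_DR = 1146 cfs, peak = 367.3 cfs.
Runoff depth d = ΣQ_DR·Δt / A = 1146 × 7200 / (4.44 mi²) = 0.8001 in.
The 1-inch UH is the DRH scaled by (1 in)/d, so U_p = 367.3 × 1/0.8001 = 459 cfs.

U_p ≈ 459 cfs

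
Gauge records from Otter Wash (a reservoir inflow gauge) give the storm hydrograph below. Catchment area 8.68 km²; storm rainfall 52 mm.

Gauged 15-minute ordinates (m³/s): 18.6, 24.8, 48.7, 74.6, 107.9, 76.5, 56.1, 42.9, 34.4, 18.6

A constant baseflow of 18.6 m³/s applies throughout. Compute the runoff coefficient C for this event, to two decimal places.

ΣQ_DR = 317.1 m³/s; V = ΣQ_DR·Δt = 2.854 × 10^5 m³.
Runoff depth d = V / A = 32.88 mm.
C = d / P = 32.88 / 52 = 0.63.

C ≈ 0.63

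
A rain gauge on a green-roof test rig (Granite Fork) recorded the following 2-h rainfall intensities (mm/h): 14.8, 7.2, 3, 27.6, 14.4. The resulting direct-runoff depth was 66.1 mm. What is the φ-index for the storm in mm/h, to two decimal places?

φ ≈ 7.92 mm/h

Only the 3 blocks with intensity above φ contribute runoff: 14.8, 27.6, 14.4 mm/h.
Σ(I−φ)·Δt = d  ⇒  (14.8+27.6+14.4 − 3φ)·2 = 66.1
φ = (56.80 − 66.1/2) / 3 = 7.92 mm/h.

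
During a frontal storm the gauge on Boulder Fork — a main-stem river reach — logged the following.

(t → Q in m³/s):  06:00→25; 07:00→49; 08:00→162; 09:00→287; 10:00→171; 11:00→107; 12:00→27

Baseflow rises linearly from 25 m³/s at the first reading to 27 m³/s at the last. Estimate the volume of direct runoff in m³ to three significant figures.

Direct-runoff ordinates (Q − Q_b): 0.00, 23.67, 136.33, 261.00, 144.67, 80.33, 0.00 m³/s.
ΣQ_DR = 646.0 m³/s.
With Δt = 1 h = 3600 s, V = ΣQ_DR · Δt = 646.0 × 3600 = 2.33 × 10^6 m³.

V ≈ 2.33 × 10^6 m³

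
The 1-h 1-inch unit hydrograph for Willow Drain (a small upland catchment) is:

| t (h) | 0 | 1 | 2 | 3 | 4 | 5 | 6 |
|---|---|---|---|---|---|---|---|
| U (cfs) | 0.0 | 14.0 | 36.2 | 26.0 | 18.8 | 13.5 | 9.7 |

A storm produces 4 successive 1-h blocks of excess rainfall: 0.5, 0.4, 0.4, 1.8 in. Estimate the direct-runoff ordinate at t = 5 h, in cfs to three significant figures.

Q ≈ 89.8 cfs

By discrete convolution, Q_j = Σ (P_i / 1 in) · U_{j−i}.
At t = 5 h (j=5): Q = (0.5/1)·13.5 + (0.4/1)·18.8 + (0.4/1)·26.0 + (1.8/1)·36.2 = 89.8 cfs.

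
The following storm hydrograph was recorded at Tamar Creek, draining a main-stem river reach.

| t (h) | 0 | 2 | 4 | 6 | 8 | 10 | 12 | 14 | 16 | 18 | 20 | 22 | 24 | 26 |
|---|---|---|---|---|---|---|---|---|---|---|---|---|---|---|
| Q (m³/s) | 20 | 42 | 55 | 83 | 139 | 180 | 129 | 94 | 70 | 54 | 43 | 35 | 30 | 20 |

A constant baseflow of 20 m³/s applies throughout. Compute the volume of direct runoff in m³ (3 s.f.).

Direct-runoff ordinates (Q − Q_b): 0.0, 22.0, 35.0, 63.0, 119.0, 160.0, 109.0, 74.0, 50.0, 34.0, 23.0, 15.0, 10.0, 0.0 m³/s.
ΣQ_DR = 714.0 m³/s.
With Δt = 2 h = 7200 s, V = ΣQ_DR · Δt = 714.0 × 7200 = 5.14 × 10^6 m³.

V ≈ 5.14 × 10^6 m³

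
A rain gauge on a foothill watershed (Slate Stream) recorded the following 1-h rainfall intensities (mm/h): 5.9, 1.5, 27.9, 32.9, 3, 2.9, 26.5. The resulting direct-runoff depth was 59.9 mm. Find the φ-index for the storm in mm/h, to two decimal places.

φ ≈ 9.13 mm/h

Only the 3 blocks with intensity above φ contribute runoff: 27.9, 32.9, 26.5 mm/h.
Σ(I−φ)·Δt = d  ⇒  (27.9+32.9+26.5 − 3φ)·1 = 59.9
φ = (87.30 − 59.9/1) / 3 = 9.13 mm/h.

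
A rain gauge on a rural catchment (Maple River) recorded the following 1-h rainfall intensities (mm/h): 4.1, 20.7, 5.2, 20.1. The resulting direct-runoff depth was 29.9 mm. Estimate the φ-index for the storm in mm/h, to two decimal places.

Only the 2 blocks with intensity above φ contribute runoff: 20.7, 20.1 mm/h.
Σ(I−φ)·Δt = d  ⇒  (20.7+20.1 − 2φ)·1 = 29.9
φ = (40.80 − 29.9/1) / 2 = 5.45 mm/h.

φ ≈ 5.45 mm/h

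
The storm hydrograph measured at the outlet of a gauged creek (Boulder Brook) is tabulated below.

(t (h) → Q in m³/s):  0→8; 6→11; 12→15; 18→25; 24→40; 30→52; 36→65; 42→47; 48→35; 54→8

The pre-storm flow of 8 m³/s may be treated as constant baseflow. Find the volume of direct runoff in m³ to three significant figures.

V ≈ 4.88 × 10^6 m³

Direct-runoff ordinates (Q − Q_b): 0.0, 3.0, 7.0, 17.0, 32.0, 44.0, 57.0, 39.0, 27.0, 0.0 m³/s.
ΣQ_DR = 226.0 m³/s.
With Δt = 6 h = 21600 s, V = ΣQ_DR · Δt = 226.0 × 21600 = 4.88 × 10^6 m³.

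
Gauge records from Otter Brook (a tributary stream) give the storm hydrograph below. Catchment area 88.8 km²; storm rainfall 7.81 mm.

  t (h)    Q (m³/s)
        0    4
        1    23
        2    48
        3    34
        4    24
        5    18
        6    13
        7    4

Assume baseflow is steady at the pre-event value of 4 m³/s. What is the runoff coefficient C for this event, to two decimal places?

C ≈ 0.71

ΣQ_DR = 136.0 m³/s; V = ΣQ_DR·Δt = 4.896 × 10^5 m³.
Runoff depth d = V / A = 5.514 mm.
C = d / P = 5.514 / 7.81 = 0.71.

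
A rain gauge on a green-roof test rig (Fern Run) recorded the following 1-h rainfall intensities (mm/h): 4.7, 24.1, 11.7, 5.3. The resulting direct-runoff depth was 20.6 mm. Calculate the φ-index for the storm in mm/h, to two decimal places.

φ ≈ 7.60 mm/h

Only the 2 blocks with intensity above φ contribute runoff: 24.1, 11.7 mm/h.
Σ(I−φ)·Δt = d  ⇒  (24.1+11.7 − 2φ)·1 = 20.6
φ = (35.80 − 20.6/1) / 2 = 7.60 mm/h.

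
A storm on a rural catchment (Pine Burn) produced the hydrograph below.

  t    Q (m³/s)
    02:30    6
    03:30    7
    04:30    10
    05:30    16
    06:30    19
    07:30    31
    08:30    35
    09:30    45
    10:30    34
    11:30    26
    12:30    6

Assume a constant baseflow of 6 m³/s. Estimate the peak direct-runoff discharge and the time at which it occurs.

Subtracting baseflow gives direct-runoff ordinates: 0.0, 1.0, 4.0, 10.0, 13.0, 25.0, 29.0, 39.0, 28.0, 20.0, 0.0 m³/s.
The maximum is 39.0 m³/s, occurring at the reading for t = 09:30.

Q_p = 39.0 m³/s at t = 09:30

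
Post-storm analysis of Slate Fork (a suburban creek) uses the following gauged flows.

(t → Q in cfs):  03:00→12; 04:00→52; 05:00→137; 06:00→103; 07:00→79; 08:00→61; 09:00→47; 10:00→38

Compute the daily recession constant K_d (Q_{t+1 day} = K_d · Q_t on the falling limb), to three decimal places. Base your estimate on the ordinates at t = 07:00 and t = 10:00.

K_d ≈ 0.003

Between t = 07:00 and t = 10:00 the flow falls from 79 to 38 cfs over 3×1 h = 3 h.
Per-interval ratio K = (38/79)^(1/3) = 0.7835; K_d = K^(24/1) = 0.003.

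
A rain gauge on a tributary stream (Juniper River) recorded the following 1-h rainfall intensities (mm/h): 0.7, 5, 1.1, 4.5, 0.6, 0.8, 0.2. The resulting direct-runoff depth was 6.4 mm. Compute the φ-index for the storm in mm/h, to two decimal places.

Only the 2 blocks with intensity above φ contribute runoff: 5, 4.5 mm/h.
Σ(I−φ)·Δt = d  ⇒  (5+4.5 − 2φ)·1 = 6.4
φ = (9.500 − 6.4/1) / 2 = 1.55 mm/h.

φ ≈ 1.55 mm/h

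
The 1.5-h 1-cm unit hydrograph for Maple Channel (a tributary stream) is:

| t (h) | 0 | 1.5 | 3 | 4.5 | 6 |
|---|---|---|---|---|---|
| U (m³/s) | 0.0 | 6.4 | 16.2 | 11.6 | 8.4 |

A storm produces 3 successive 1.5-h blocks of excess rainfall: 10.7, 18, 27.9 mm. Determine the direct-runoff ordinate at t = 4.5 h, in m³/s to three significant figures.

By discrete convolution, Q_j = Σ (P_i / 10 mm) · U_{j−i}.
At t = 4.5 h (j=3): Q = (10.7/10)·11.6 + (18/10)·16.2 + (27.9/10)·6.4 = 59.4 m³/s.

Q ≈ 59.4 m³/s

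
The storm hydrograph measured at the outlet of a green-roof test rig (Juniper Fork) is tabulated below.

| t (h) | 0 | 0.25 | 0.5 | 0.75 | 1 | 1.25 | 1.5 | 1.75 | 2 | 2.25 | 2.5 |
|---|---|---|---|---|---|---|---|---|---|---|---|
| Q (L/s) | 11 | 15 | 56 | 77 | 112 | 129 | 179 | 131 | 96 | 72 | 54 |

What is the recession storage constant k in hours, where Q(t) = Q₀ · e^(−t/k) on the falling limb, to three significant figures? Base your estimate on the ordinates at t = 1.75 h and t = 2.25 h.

k ≈ 0.835 h

On the falling limb, Q drops from 131 to 72 L/s between t = 1.75 h and t = 2.25 h (Δt = 0.5 h).
k = −Δt / ln(Q₂/Q₁) = −0.5 / ln(72/131) = 0.835 h.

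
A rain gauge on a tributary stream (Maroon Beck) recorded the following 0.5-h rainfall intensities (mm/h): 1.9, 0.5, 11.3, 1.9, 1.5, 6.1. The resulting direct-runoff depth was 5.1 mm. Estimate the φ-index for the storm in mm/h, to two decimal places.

Only the 2 blocks with intensity above φ contribute runoff: 11.3, 6.1 mm/h.
Σ(I−φ)·Δt = d  ⇒  (11.3+6.1 − 2φ)·0.5 = 5.1
φ = (17.40 − 5.1/0.5) / 2 = 3.60 mm/h.

φ ≈ 3.60 mm/h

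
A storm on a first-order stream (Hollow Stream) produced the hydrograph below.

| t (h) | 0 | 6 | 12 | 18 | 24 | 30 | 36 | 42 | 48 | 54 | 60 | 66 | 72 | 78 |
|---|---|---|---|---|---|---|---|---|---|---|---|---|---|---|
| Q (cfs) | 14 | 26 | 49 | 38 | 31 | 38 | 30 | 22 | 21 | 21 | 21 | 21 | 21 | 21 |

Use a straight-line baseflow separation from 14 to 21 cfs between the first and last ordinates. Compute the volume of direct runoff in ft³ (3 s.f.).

Direct-runoff ordinates (Q − Q_b): 0.00, 11.46, 33.92, 22.38, 14.85, 21.31, 12.77, 4.23, 2.69, 2.15, 1.62, 1.08, 0.54, 0.00 cfs.
ΣQ_DR = 129.0 cfs.
With Δt = 6 h = 21600 s, V = ΣQ_DR · Δt = 129.0 × 21600 = 2.79 × 10^6 ft³.

V ≈ 2.79 × 10^6 ft³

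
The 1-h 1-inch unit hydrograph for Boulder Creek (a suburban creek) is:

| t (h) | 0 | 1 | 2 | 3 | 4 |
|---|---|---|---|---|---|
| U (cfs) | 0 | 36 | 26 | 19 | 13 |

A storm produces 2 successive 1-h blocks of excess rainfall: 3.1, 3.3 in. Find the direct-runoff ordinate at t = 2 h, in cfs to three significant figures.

By discrete convolution, Q_j = Σ (P_i / 1 in) · U_{j−i}.
At t = 2 h (j=2): Q = (3.1/1)·26 + (3.3/1)·36 = 199 cfs.

Q ≈ 199 cfs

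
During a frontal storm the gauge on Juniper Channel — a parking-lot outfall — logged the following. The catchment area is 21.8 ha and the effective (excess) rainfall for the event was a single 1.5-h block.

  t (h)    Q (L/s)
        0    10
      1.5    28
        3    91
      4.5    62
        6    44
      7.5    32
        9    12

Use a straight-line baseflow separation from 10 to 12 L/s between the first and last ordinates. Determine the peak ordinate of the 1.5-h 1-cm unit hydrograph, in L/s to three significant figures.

Direct runoff: 0.00, 17.67, 80.33, 51.00, 32.67, 20.33, 0.00 L/s; ΣQ_DR = 202.0 L/s, peak = 80.33 L/s.
Runoff depth d = ΣQ_DR·Δt / A = 202.0 × 5400 / (21.8 ha) = 5.004 mm.
The 1-cm UH is the DRH scaled by (10 mm)/d, so U_p = 80.33 × 10/5.004 = 161 L/s.

U_p ≈ 161 L/s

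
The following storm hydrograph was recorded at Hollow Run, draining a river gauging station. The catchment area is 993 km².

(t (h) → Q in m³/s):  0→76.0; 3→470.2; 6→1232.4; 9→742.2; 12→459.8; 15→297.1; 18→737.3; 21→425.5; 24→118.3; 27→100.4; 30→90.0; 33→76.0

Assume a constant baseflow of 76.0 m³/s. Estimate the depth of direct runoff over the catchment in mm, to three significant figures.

Direct runoff: 0.0, 394.2, 1156.4, 666.2, 383.8, 221.1, 661.3, 349.5, 42.3, 24.4, 14.0, 0.0 m³/s; ΣQ_DR = 3913 m³/s.
V = ΣQ_DR · Δt = 3913 × 10800 s = 4.226 × 10^7 m³.
Over A = 993 km², depth = V / A = 42.6 mm.

d ≈ 42.6 mm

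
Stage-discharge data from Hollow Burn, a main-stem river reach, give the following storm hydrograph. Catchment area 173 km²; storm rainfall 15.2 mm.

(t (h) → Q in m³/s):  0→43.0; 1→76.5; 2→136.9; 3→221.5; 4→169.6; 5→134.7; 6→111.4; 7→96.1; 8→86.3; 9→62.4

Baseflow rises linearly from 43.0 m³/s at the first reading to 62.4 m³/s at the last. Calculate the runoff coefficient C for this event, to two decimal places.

ΣQ_DR = 611.4 m³/s; V = ΣQ_DR·Δt = 2.201 × 10^6 m³.
Runoff depth d = V / A = 12.72 mm.
C = d / P = 12.72 / 15.2 = 0.84.

C ≈ 0.84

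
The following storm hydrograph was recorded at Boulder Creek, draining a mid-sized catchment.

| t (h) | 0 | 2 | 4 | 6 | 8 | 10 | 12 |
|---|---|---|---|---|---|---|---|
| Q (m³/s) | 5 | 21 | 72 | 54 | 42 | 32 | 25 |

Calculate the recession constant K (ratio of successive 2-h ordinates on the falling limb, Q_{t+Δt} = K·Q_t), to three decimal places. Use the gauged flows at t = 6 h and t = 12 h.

K ≈ 0.774

Using the recession-limb readings at t = 6 h and t = 12 h: Q falls from 54 to 25 m³/s over 3 intervals.
K = (Q₂/Q₁)^(1/3) = (25/54)^(1/3) = 0.774.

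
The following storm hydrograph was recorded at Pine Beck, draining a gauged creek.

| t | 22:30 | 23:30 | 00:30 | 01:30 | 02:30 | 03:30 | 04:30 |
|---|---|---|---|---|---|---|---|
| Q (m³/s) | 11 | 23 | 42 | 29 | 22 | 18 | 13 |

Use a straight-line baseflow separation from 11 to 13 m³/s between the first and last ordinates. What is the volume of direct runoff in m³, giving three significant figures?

V ≈ 2.66 × 10^5 m³

Direct-runoff ordinates (Q − Q_b): 0.00, 11.67, 30.33, 17.00, 9.67, 5.33, 0.00 m³/s.
ΣQ_DR = 74.00 m³/s.
With Δt = 1 h = 3600 s, V = ΣQ_DR · Δt = 74.00 × 3600 = 2.66 × 10^5 m³.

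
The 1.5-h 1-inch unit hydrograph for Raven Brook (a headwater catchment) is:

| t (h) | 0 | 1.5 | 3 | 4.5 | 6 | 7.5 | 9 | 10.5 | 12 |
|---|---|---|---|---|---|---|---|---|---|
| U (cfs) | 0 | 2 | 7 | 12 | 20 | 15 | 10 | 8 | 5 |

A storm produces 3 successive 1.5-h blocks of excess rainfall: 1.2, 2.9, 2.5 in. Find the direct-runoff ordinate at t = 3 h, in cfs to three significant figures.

By discrete convolution, Q_j = Σ (P_i / 1 in) · U_{j−i}.
At t = 3 h (j=2): Q = (1.2/1)·7 + (2.9/1)·2 + (2.5/1)·0 = 14.2 cfs.

Q ≈ 14.2 cfs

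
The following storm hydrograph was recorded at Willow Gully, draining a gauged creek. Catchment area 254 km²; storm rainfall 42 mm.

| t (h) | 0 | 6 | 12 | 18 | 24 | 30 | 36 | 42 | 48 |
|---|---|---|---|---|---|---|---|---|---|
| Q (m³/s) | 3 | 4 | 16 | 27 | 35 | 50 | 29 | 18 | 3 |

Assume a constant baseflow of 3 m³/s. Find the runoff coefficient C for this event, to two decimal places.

C ≈ 0.32

ΣQ_DR = 158.0 m³/s; V = ΣQ_DR·Δt = 3.413 × 10^6 m³.
Runoff depth d = V / A = 13.44 mm.
C = d / P = 13.44 / 42 = 0.32.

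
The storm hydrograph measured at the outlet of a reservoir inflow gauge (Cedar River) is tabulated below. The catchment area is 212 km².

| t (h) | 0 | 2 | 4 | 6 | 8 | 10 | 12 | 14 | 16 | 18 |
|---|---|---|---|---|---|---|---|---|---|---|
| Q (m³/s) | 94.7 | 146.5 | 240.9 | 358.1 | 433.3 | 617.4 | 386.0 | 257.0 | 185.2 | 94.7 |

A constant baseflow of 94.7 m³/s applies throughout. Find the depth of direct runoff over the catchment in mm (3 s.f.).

Direct runoff: 0.0, 51.8, 146.2, 263.4, 338.6, 522.7, 291.3, 162.3, 90.5, 0.0 m³/s; ΣQ_DR = 1867 m³/s.
V = ΣQ_DR · Δt = 1867 × 7200 s = 1.344 × 10^7 m³.
Over A = 212 km², depth = V / A = 63.4 mm.

d ≈ 63.4 mm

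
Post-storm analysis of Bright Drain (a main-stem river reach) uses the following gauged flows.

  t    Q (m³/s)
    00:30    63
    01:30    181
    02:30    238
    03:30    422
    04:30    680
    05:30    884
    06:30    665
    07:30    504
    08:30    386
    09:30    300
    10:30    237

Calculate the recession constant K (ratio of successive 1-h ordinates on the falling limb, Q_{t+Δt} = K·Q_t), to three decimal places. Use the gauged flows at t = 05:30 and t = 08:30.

K ≈ 0.759

Using the recession-limb readings at t = 05:30 and t = 08:30: Q falls from 884 to 386 m³/s over 3 intervals.
K = (Q₂/Q₁)^(1/3) = (386/884)^(1/3) = 0.759.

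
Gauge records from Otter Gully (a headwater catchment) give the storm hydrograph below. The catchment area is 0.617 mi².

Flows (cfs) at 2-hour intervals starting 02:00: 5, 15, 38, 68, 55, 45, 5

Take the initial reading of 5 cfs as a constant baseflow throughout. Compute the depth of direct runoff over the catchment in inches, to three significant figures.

Direct runoff: 0.0, 10.0, 33.0, 63.0, 50.0, 40.0, 0.0 cfs; ΣQ_DR = 196.0 cfs.
V = ΣQ_DR · Δt = 196.0 × 7200 s = 1.411 × 10^6 ft³.
Over A = 0.617 mi², depth = V / A = 0.985 in.

d ≈ 0.985 in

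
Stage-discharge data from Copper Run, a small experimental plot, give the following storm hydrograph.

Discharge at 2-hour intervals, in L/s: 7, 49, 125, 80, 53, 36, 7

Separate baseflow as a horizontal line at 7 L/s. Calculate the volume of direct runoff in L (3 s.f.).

Direct-runoff ordinates (Q − Q_b): 0.0, 42.0, 118.0, 73.0, 46.0, 29.0, 0.0 L/s.
ΣQ_DR = 308.0 L/s.
With Δt = 2 h = 7200 s, V = ΣQ_DR · Δt = 308.0 × 7200 = 2.22 × 10^6 L.

V ≈ 2.22 × 10^6 L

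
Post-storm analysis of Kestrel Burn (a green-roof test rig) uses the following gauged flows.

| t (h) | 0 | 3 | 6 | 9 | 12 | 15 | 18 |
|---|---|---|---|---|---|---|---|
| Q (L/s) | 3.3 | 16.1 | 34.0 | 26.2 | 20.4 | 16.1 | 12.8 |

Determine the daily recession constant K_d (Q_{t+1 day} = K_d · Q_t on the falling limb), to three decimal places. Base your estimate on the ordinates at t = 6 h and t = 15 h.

Between t = 6 h and t = 15 h the flow falls from 34.0 to 16.1 L/s over 3×3 h = 9 h.
Per-interval ratio K = (16.1/34.0)^(1/3) = 0.7794; K_d = K^(24/3) = 0.136.

K_d ≈ 0.136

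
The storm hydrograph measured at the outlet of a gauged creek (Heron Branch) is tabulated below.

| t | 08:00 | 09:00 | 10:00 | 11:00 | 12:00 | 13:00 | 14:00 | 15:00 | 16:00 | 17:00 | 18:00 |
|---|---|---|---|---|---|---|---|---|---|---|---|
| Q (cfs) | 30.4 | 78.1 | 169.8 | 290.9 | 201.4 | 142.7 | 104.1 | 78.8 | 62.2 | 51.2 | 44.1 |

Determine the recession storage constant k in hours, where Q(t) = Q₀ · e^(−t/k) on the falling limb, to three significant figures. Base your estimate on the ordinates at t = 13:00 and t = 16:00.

k ≈ 3.61 h

On the falling limb, Q drops from 142.7 to 62.2 cfs between t = 13:00 and t = 16:00 (Δt = 3 h).
k = −Δt / ln(Q₂/Q₁) = −3 / ln(62.2/142.7) = 3.61 h.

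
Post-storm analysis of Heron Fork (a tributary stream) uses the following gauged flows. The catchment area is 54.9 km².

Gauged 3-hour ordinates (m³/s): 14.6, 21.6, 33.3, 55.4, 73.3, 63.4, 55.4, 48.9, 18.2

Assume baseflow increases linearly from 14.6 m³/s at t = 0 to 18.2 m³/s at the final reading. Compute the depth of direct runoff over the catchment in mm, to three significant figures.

Direct runoff: 0.00, 6.55, 17.80, 39.45, 56.90, 46.55, 38.10, 31.15, 0.00 m³/s; ΣQ_DR = 236.5 m³/s.
V = ΣQ_DR · Δt = 236.5 × 10800 s = 2.554 × 10^6 m³.
Over A = 54.9 km², depth = V / A = 46.5 mm.

d ≈ 46.5 mm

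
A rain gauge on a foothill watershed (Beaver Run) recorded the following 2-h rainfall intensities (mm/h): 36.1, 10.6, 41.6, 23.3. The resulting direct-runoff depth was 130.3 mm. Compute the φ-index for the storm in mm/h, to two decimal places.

φ ≈ 11.95 mm/h

Only the 3 blocks with intensity above φ contribute runoff: 36.1, 41.6, 23.3 mm/h.
Σ(I−φ)·Δt = d  ⇒  (36.1+41.6+23.3 − 3φ)·2 = 130.3
φ = (101.0 − 130.3/2) / 3 = 11.95 mm/h.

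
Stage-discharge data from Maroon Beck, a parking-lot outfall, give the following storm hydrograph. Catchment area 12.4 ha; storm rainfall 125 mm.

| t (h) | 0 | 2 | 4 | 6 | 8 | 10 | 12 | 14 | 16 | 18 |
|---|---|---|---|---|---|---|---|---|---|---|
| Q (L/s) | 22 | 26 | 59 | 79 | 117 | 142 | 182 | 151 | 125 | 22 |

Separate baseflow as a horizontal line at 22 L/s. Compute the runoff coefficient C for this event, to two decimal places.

C ≈ 0.33

ΣQ_DR = 705.0 L/s; V = ΣQ_DR·Δt = 5.076 × 10^6 L.
Runoff depth d = V / A = 40.94 mm.
C = d / P = 40.94 / 125 = 0.33.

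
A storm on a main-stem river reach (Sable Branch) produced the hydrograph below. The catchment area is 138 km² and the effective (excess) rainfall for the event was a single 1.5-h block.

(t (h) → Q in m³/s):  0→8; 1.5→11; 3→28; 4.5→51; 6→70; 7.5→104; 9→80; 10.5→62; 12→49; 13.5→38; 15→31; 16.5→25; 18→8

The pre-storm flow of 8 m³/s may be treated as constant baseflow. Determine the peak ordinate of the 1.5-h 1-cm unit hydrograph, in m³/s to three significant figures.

Direct runoff: 0.0, 3.0, 20.0, 43.0, 62.0, 96.0, 72.0, 54.0, 41.0, 30.0, 23.0, 17.0, 0.0 m³/s; ΣQ_DR = 461.0 m³/s, peak = 96.0 m³/s.
Runoff depth d = ΣQ_DR·Δt / A = 461.0 × 5400 / (138 km²) = 18.04 mm.
The 1-cm UH is the DRH scaled by (10 mm)/d, so U_p = 96.0 × 10/18.04 = 53.2 m³/s.

U_p ≈ 53.2 m³/s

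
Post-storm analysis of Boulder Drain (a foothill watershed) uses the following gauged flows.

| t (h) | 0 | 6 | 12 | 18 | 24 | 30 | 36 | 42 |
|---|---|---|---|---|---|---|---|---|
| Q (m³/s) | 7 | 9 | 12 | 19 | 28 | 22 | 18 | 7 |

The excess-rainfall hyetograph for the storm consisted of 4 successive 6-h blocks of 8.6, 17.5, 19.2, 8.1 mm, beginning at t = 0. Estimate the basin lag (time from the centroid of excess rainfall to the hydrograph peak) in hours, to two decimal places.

Centroid of excess rainfall: t_c = Σ P_i·t̄_i / ΣP_i = 12.0112 h (block centres at 3, 9, 15, 21 h).
Hydrograph peak occurs at t = 24 h, so basin lag t_L = 24 − 12.0112 = 11.99 h.

t_L ≈ 11.99 h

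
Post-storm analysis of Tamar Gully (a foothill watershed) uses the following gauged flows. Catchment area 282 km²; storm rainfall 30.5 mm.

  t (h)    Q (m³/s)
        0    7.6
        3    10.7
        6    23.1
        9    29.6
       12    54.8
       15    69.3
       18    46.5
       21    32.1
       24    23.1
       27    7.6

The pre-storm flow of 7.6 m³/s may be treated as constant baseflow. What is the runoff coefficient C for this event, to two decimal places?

C ≈ 0.29

ΣQ_DR = 228.4 m³/s; V = ΣQ_DR·Δt = 2.467 × 10^6 m³.
Runoff depth d = V / A = 8.747 mm.
C = d / P = 8.747 / 30.5 = 0.29.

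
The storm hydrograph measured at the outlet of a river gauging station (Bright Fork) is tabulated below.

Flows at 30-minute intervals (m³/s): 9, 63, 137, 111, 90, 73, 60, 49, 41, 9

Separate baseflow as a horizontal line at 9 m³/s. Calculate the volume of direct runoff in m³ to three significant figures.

V ≈ 9.94 × 10^5 m³

Direct-runoff ordinates (Q − Q_b): 0.0, 54.0, 128.0, 102.0, 81.0, 64.0, 51.0, 40.0, 32.0, 0.0 m³/s.
ΣQ_DR = 552.0 m³/s.
With Δt = 0.5 h = 1800 s, V = ΣQ_DR · Δt = 552.0 × 1800 = 9.94 × 10^5 m³.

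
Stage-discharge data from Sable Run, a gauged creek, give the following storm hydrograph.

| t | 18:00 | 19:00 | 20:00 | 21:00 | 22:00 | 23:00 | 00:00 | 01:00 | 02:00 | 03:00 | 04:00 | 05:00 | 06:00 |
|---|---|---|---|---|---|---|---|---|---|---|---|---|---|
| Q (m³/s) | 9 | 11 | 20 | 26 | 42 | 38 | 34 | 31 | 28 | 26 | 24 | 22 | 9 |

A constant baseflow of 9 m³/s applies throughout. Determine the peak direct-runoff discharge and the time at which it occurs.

Subtracting baseflow gives direct-runoff ordinates: 0.0, 2.0, 11.0, 17.0, 33.0, 29.0, 25.0, 22.0, 19.0, 17.0, 15.0, 13.0, 0.0 m³/s.
The maximum is 33.0 m³/s, occurring at the reading for t = 22:00.

Q_p = 33.0 m³/s at t = 22:00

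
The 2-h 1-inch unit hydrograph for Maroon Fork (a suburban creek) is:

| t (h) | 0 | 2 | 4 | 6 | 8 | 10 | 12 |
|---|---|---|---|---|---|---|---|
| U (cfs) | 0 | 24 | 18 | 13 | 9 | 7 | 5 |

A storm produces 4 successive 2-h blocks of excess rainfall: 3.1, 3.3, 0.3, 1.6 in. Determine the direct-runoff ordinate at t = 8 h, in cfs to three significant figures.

By discrete convolution, Q_j = Σ (P_i / 1 in) · U_{j−i}.
At t = 8 h (j=4): Q = (3.1/1)·9 + (3.3/1)·13 + (0.3/1)·18 + (1.6/1)·24 = 115 cfs.

Q ≈ 115 cfs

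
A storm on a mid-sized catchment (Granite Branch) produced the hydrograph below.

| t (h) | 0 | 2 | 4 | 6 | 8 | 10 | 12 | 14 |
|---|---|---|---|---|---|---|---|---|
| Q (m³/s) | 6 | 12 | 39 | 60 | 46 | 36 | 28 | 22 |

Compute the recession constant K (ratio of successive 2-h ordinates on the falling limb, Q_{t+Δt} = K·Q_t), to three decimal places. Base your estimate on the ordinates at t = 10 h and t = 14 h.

K ≈ 0.782

Using the recession-limb readings at t = 10 h and t = 14 h: Q falls from 36 to 22 m³/s over 2 intervals.
K = (Q₂/Q₁)^(1/2) = (22/36)^(1/2) = 0.782.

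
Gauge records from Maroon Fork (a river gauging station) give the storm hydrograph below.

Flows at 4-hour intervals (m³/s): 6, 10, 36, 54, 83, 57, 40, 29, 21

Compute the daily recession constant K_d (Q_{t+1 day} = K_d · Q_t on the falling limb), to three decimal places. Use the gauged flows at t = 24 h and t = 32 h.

Between t = 24 h and t = 32 h the flow falls from 40 to 21 m³/s over 2×4 h = 8 h.
Per-interval ratio K = (21/40)^(1/2) = 0.7246; K_d = K^(24/4) = 0.145.

K_d ≈ 0.145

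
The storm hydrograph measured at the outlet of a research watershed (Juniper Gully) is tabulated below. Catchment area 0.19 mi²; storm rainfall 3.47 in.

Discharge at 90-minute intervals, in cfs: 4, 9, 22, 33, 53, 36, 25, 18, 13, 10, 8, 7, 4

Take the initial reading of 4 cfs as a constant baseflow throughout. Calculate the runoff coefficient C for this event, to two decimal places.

C ≈ 0.67

ΣQ_DR = 190.0 cfs; V = ΣQ_DR·Δt = 1.026 × 10^6 ft³.
Runoff depth d = V / A = 2.324 in.
C = d / P = 2.324 / 3.47 = 0.67.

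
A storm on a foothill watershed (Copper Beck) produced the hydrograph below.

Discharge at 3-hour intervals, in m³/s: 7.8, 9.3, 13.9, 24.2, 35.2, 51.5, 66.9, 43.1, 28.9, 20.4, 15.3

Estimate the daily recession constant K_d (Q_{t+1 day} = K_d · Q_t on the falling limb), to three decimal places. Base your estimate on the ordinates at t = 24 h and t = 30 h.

K_d ≈ 0.079

Between t = 24 h and t = 30 h the flow falls from 28.9 to 15.3 m³/s over 2×3 h = 6 h.
Per-interval ratio K = (15.3/28.9)^(1/2) = 0.7276; K_d = K^(24/3) = 0.079.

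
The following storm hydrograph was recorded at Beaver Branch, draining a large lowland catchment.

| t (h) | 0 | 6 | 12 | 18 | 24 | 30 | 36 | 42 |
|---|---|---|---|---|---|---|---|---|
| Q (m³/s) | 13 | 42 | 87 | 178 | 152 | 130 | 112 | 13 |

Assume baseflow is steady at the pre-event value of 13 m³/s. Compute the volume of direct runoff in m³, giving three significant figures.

V ≈ 1.35 × 10^7 m³

Direct-runoff ordinates (Q − Q_b): 0.0, 29.0, 74.0, 165.0, 139.0, 117.0, 99.0, 0.0 m³/s.
ΣQ_DR = 623.0 m³/s.
With Δt = 6 h = 21600 s, V = ΣQ_DR · Δt = 623.0 × 21600 = 1.35 × 10^7 m³.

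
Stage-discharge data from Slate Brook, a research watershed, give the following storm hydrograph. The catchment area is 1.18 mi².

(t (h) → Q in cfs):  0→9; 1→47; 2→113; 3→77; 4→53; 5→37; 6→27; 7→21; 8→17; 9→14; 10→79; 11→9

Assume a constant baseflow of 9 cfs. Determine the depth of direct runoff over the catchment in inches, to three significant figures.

Direct runoff: 0.0, 38.0, 104.0, 68.0, 44.0, 28.0, 18.0, 12.0, 8.0, 5.0, 70.0, 0.0 cfs; ΣQ_DR = 395.0 cfs.
V = ΣQ_DR · Δt = 395.0 × 3600 s = 1.422 × 10^6 ft³.
Over A = 1.18 mi², depth = V / A = 0.519 in.

d ≈ 0.519 in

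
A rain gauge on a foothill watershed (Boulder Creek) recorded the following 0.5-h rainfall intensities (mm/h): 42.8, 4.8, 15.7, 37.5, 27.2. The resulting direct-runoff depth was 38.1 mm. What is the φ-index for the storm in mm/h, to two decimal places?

φ ≈ 11.75 mm/h

Only the 4 blocks with intensity above φ contribute runoff: 42.8, 15.7, 37.5, 27.2 mm/h.
Σ(I−φ)·Δt = d  ⇒  (42.8+15.7+37.5+27.2 − 4φ)·0.5 = 38.1
φ = (123.2 − 38.1/0.5) / 4 = 11.75 mm/h.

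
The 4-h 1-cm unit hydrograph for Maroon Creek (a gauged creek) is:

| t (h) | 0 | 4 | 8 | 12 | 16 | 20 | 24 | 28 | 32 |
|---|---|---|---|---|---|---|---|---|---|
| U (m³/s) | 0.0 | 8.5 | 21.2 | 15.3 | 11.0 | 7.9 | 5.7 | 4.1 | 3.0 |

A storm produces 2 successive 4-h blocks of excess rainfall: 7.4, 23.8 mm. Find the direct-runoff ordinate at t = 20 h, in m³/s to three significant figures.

Q ≈ 32.0 m³/s

By discrete convolution, Q_j = Σ (P_i / 10 mm) · U_{j−i}.
At t = 20 h (j=5): Q = (7.4/10)·7.9 + (23.8/10)·11.0 = 32.0 m³/s.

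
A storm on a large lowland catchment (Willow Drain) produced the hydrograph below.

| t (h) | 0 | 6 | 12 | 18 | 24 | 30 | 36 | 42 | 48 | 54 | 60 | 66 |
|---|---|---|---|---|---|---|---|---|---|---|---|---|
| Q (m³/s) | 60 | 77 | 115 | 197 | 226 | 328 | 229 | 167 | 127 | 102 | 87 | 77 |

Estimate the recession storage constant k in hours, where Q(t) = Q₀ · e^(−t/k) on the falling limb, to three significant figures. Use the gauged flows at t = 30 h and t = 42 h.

On the falling limb, Q drops from 328 to 167 m³/s between t = 30 h and t = 42 h (Δt = 12 h).
k = −Δt / ln(Q₂/Q₁) = −12 / ln(167/328) = 17.8 h.

k ≈ 17.8 h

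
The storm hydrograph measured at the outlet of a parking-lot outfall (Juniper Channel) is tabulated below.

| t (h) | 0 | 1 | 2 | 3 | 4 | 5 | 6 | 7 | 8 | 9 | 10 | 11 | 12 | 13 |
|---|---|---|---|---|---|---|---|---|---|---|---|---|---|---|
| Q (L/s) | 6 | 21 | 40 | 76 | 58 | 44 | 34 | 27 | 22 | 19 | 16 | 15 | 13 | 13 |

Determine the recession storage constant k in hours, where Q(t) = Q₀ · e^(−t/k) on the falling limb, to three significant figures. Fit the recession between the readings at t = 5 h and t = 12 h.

k ≈ 5.74 h

On the falling limb, Q drops from 44 to 13 L/s between t = 5 h and t = 12 h (Δt = 7 h).
k = −Δt / ln(Q₂/Q₁) = −7 / ln(13/44) = 5.74 h.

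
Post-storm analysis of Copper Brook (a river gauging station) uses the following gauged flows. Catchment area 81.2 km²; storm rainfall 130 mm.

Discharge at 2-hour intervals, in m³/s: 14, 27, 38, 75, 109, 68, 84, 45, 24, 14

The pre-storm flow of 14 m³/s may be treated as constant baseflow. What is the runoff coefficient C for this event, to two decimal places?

C ≈ 0.24

ΣQ_DR = 358.0 m³/s; V = ΣQ_DR·Δt = 2.578 × 10^6 m³.
Runoff depth d = V / A = 31.74 mm.
C = d / P = 31.74 / 130 = 0.24.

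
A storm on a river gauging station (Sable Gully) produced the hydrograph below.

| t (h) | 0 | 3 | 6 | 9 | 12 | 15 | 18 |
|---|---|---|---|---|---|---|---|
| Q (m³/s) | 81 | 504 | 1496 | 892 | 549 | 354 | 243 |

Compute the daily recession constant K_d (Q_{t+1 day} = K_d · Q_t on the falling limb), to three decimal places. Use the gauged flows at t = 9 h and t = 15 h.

K_d ≈ 0.025

Between t = 9 h and t = 15 h the flow falls from 892 to 354 m³/s over 2×3 h = 6 h.
Per-interval ratio K = (354/892)^(1/2) = 0.6300; K_d = K^(24/3) = 0.025.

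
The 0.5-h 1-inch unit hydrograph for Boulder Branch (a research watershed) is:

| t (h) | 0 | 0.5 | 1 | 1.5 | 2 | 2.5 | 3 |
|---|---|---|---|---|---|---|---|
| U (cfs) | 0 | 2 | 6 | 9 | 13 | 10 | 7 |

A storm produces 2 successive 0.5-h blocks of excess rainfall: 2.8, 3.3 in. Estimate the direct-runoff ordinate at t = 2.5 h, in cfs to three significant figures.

Q ≈ 70.9 cfs

By discrete convolution, Q_j = Σ (P_i / 1 in) · U_{j−i}.
At t = 2.5 h (j=5): Q = (2.8/1)·10 + (3.3/1)·13 = 70.9 cfs.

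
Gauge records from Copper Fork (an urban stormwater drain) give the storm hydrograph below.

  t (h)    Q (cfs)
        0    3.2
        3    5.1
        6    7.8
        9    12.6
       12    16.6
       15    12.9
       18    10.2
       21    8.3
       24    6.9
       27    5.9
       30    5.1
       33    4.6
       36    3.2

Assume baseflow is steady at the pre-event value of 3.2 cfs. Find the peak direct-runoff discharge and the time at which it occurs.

Q_p = 13.4 cfs at t = 12 h

Subtracting baseflow gives direct-runoff ordinates: 0.0, 1.9, 4.6, 9.4, 13.4, 9.7, 7.0, 5.1, 3.7, 2.7, 1.9, 1.4, 0.0 cfs.
The maximum is 13.4 cfs, occurring at the reading for t = 12 h.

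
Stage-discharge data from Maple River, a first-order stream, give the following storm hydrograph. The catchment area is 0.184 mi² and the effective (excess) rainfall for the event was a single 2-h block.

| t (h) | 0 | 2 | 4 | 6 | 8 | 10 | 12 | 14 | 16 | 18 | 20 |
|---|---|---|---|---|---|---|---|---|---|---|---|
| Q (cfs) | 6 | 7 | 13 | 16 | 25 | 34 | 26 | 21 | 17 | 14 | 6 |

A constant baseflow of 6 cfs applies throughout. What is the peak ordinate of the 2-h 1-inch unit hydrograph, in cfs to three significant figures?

U_p ≈ 14.0 cfs

Direct runoff: 0.0, 1.0, 7.0, 10.0, 19.0, 28.0, 20.0, 15.0, 11.0, 8.0, 0.0 cfs; ΣQ_DR = 119.0 cfs, peak = 28.0 cfs.
Runoff depth d = ΣQ_DR·Δt / A = 119.0 × 7200 / (0.184 mi²) = 2.004 in.
The 1-inch UH is the DRH scaled by (1 in)/d, so U_p = 28.0 × 1/2.004 = 14.0 cfs.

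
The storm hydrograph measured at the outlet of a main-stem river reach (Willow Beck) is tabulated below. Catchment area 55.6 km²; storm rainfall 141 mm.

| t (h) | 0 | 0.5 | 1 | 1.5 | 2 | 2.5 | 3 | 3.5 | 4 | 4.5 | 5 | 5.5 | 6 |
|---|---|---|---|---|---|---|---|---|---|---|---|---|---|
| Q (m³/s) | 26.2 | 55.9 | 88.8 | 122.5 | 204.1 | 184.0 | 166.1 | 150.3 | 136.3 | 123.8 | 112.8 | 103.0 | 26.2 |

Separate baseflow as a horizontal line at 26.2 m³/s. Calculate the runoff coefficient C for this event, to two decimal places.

C ≈ 0.27

ΣQ_DR = 1159 m³/s; V = ΣQ_DR·Δt = 2.087 × 10^6 m³.
Runoff depth d = V / A = 37.53 mm.
C = d / P = 37.53 / 141 = 0.27.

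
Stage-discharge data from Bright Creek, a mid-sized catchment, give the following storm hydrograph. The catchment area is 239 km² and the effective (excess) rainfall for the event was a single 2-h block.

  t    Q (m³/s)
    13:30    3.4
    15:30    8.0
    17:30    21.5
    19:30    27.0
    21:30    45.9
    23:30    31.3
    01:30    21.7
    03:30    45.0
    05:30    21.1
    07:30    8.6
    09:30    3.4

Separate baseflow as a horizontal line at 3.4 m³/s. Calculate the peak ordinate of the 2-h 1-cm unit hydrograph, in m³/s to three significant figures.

U_p ≈ 70.7 m³/s

Direct runoff: 0.0, 4.6, 18.1, 23.6, 42.5, 27.9, 18.3, 41.6, 17.7, 5.2, 0.0 m³/s; ΣQ_DR = 199.5 m³/s, peak = 42.5 m³/s.
Runoff depth d = ΣQ_DR·Δt / A = 199.5 × 7200 / (239 km²) = 6.010 mm.
The 1-cm UH is the DRH scaled by (10 mm)/d, so U_p = 42.5 × 10/6.010 = 70.7 m³/s.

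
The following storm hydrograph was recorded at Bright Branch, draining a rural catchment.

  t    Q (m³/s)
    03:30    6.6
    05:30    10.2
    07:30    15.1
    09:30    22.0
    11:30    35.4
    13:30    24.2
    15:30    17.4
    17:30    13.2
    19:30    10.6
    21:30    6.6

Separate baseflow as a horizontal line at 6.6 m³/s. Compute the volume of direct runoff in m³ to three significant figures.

V ≈ 6.86 × 10^5 m³

Direct-runoff ordinates (Q − Q_b): 0.0, 3.6, 8.5, 15.4, 28.8, 17.6, 10.8, 6.6, 4.0, 0.0 m³/s.
ΣQ_DR = 95.30 m³/s.
With Δt = 2 h = 7200 s, V = ΣQ_DR · Δt = 95.30 × 7200 = 6.86 × 10^5 m³.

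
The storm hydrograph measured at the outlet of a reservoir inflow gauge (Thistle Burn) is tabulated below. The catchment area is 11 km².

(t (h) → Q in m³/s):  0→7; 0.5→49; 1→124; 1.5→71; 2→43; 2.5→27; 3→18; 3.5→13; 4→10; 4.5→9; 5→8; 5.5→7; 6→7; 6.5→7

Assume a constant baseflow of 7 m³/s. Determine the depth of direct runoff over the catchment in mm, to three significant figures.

Direct runoff: 0.0, 42.0, 117.0, 64.0, 36.0, 20.0, 11.0, 6.0, 3.0, 2.0, 1.0, 0.0, 0.0, 0.0 m³/s; ΣQ_DR = 302.0 m³/s.
V = ΣQ_DR · Δt = 302.0 × 1800 s = 5.436 × 10^5 m³.
Over A = 11 km², depth = V / A = 49.4 mm.

d ≈ 49.4 mm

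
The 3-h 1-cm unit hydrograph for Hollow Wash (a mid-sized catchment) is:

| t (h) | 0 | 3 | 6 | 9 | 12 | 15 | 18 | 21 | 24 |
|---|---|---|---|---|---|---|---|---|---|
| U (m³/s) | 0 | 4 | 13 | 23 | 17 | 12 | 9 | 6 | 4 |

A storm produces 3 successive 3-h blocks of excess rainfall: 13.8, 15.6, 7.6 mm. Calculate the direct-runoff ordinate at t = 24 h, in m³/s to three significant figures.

By discrete convolution, Q_j = Σ (P_i / 10 mm) · U_{j−i}.
At t = 24 h (j=8): Q = (13.8/10)·4 + (15.6/10)·6 + (7.6/10)·9 = 21.7 m³/s.

Q ≈ 21.7 m³/s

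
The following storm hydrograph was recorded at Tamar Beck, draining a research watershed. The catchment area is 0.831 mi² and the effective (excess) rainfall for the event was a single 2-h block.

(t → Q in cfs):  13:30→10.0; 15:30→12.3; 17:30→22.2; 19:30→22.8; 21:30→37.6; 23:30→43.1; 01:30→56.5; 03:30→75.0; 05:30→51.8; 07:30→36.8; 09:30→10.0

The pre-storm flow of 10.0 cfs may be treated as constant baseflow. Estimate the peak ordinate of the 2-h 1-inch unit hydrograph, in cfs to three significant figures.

Direct runoff: 0.0, 2.3, 12.2, 12.8, 27.6, 33.1, 46.5, 65.0, 41.8, 26.8, 0.0 cfs; ΣQ_DR = 268.1 cfs, peak = 65.0 cfs.
Runoff depth d = ΣQ_DR·Δt / A = 268.1 × 7200 / (0.831 mi²) = 0.9999 in.
The 1-inch UH is the DRH scaled by (1 in)/d, so U_p = 65.0 × 1/0.9999 = 65.0 cfs.

U_p ≈ 65.0 cfs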